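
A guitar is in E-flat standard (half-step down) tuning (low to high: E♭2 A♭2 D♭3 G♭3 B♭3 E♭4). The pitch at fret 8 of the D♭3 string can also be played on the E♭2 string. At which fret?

18

D♭3 at fret 8 is D♭3 + 8 semitones = A3.
The open E♭2 string is 10 semitones below the open D♭3, so the same pitch on the E♭2 string lies at fret 8 + 10 = 18.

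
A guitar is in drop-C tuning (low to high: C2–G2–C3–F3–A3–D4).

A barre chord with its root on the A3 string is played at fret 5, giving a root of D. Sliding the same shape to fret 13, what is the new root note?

Moving from fret 5 to fret 13 shifts the root by 8 semitones.
D up 8 semitones is A#.

A#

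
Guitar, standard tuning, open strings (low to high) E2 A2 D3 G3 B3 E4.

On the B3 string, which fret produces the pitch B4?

12

B4 is 12 semitones above the open B3 (B–C–C#–D–…–A–A#–B), so it sits at fret 12.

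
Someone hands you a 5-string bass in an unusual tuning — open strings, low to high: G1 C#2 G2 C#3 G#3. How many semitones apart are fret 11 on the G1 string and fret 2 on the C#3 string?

9 semitones

G1 at fret 11 → F#2 (MIDI 42); C#3 at fret 2 → D#3 (MIDI 51).
42 − 51 = -9, so the two pitches are 9 semitones apart, with D#3 the higher.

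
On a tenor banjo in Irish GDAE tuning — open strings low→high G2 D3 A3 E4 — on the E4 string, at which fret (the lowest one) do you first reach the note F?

1

From E4, count semitones up the chromatic scale until reaching F: E–F — 1 step.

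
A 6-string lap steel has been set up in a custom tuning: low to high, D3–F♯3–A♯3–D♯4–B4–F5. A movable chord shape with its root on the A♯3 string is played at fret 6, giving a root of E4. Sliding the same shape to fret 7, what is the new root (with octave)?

F4

Moving from fret 6 to fret 7 shifts the root by 1 semitone.
E4 up 1 semitone is F4.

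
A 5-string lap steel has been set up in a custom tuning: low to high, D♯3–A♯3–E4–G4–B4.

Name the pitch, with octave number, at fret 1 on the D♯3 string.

The open D♯3 string plus 1 semitone: D#–E.
No B→C boundary is crossed, so the octave stays at 3.

E3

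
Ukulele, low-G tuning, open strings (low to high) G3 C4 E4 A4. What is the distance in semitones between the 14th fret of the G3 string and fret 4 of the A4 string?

4 semitones

G3 at fret 14 → A4 (MIDI 69); A4 at fret 4 → C#5 (MIDI 73).
69 − 73 = -4, so the two pitches are 4 semitones apart, with C#5 the higher.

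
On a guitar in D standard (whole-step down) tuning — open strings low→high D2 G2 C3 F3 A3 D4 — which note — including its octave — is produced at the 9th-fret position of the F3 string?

D4

F3 is MIDI 53. Adding 9 gives 62, which is D4.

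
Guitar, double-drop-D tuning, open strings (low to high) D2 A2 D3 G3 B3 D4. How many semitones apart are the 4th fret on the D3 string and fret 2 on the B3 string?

D3 at fret 4 → F♯3 (MIDI 54); B3 at fret 2 → C♯4 (MIDI 61).
54 − 61 = -7, so the two pitches are 7 semitones apart, with C♯4 the higher.

7 semitones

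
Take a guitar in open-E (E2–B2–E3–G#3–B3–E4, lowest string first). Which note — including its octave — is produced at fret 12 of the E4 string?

E5

E4 is MIDI 64. Adding 12 gives 76, which is E5.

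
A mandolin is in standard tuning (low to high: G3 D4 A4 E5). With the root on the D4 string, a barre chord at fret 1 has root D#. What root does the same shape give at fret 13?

Moving from fret 1 to fret 13 shifts the root by 12 semitones.
D# up 12 semitones is D#.

D#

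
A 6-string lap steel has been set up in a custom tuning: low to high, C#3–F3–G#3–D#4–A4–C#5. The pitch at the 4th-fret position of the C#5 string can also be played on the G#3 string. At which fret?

21

Fret 4 on C#5 is MIDI 73 + 4 = 77 (F5). On the G#3 string (open MIDI 56), that pitch is 77 − 56 = fret 21.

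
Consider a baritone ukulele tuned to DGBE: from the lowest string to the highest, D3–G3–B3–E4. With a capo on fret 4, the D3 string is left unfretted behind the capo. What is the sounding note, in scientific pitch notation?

The capo raises the open D3 by 4 semitones to F#3; fretting 0 more gives D3 + 4 + 0 = D3 + 4 semitones = F#3.
(Also written Gb.)

F#3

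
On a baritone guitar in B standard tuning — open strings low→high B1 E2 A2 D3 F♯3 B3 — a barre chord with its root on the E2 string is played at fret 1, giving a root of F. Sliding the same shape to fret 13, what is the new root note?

Moving from fret 1 to fret 13 shifts the root by 12 semitones.
F up 12 semitones is F.

F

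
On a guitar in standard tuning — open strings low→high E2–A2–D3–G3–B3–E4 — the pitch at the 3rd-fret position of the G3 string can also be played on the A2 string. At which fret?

13

Fret 3 on G3 is MIDI 55 + 3 = 58 (A#3). On the A2 string (open MIDI 45), that pitch is 58 − 45 = fret 13.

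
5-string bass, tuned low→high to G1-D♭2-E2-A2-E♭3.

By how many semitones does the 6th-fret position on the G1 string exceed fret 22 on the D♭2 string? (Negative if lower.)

-22 semitones

G1 at fret 6 → D♭2 (MIDI 37); D♭2 at fret 22 → B3 (MIDI 59).
37 − 59 = -22, so the two pitches are 22 semitones apart.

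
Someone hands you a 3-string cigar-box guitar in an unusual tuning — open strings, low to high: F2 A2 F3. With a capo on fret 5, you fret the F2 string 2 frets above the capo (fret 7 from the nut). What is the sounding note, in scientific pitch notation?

C3

The capo raises the open F2 by 5 semitones to Bb2; fretting 2 more gives F2 + 5 + 2 = F2 + 7 semitones = C3.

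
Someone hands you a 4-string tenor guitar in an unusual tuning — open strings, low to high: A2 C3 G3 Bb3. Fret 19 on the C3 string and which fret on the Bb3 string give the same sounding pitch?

C3 at fret 19 is C3 + 19 semitones = G4.
The open Bb3 string is 10 semitones above the open C3, so the same pitch on the Bb3 string lies at fret 19 − 10 = 9.

9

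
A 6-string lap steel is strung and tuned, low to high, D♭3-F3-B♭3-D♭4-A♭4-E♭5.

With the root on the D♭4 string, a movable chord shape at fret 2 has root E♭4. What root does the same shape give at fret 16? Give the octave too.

F5

Moving from fret 2 to fret 16 shifts the root by 14 semitones.
E♭4 up 14 semitones is F5.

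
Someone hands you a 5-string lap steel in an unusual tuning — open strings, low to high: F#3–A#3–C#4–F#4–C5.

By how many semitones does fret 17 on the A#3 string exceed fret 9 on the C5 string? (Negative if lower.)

A#3 at fret 17 → D#5 (MIDI 75); C5 at fret 9 → A5 (MIDI 81).
75 − 81 = -6, so the two pitches are 6 semitones apart.

-6 semitones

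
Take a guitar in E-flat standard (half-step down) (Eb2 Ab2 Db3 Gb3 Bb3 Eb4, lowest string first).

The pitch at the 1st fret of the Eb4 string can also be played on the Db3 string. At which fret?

Fret 1 on Eb4 is MIDI 63 + 1 = 64 (E4). On the Db3 string (open MIDI 49), that pitch is 64 − 49 = fret 15.

15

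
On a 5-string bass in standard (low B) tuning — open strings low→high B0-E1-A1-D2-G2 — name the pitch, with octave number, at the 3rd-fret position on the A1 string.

A1 is MIDI 33. Adding 3 gives 36, which is C2.

C2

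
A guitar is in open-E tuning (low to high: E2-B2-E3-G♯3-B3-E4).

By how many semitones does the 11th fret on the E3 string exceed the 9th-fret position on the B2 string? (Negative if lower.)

E3 at fret 11 → D♯4 (MIDI 63); B2 at fret 9 → G♯3 (MIDI 56).
63 − 56 = 7, so the two pitches are 7 semitones apart.

7 semitones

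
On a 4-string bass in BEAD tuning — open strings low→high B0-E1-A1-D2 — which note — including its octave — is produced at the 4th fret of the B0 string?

D#1

Each fret is one semitone, so B0 + 4 = D#1.
(Equivalently spelled Eb1.)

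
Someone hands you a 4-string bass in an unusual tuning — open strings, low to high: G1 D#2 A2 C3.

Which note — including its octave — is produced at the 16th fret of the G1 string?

Each fret is one semitone, so G1 + 16 = B2.

B2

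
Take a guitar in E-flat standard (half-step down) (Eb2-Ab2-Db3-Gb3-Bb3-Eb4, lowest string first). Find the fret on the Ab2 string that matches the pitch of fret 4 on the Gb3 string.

Gb3 at fret 4 is Gb3 + 4 semitones = Bb3.
The open Ab2 string is 10 semitones below the open Gb3, so the same pitch on the Ab2 string lies at fret 4 + 10 = 14.

14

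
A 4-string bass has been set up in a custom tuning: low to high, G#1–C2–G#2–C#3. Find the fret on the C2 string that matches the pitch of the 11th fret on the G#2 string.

19

G#2 at fret 11 is G#2 + 11 semitones = G3.
The open C2 string is 8 semitones below the open G#2, so the same pitch on the C2 string lies at fret 11 + 8 = 19.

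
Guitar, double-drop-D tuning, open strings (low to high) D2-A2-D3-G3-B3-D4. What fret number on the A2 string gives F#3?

9

F#3 is 9 semitones above the open A2 (A–A#–B–C–C#–D–D#–E–F–F#), so it sits at fret 9.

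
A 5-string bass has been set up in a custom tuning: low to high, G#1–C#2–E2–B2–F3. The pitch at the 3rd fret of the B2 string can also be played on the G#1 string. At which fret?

B2 at fret 3 is B2 + 3 semitones = D3.
The open G#1 string is 15 semitones below the open B2, so the same pitch on the G#1 string lies at fret 3 + 15 = 18.

18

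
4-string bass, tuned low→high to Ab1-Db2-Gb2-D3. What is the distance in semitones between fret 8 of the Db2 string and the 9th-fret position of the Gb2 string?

Db2 at fret 8 → A2 (MIDI 45); Gb2 at fret 9 → Eb3 (MIDI 51).
45 − 51 = -6, so the two pitches are 6 semitones apart, with Eb3 the higher.

6 semitones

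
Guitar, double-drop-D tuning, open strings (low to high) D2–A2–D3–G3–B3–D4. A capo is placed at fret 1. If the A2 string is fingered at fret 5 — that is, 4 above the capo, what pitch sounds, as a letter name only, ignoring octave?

D

The capo raises the open A2 by 1 semitone to A#2; fretting 4 more gives A2 + 1 + 4 = A2 + 5 semitones, landing on D.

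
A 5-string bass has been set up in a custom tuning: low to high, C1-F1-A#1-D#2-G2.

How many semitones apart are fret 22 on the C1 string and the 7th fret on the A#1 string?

C1 at fret 22 → A#2 (MIDI 46); A#1 at fret 7 → F2 (MIDI 41).
46 − 41 = 5, so the two pitches are 5 semitones apart, with A#2 the higher.

5 semitones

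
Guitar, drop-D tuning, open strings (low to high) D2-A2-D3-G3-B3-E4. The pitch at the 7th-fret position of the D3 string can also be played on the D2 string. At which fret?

D3 at fret 7 is D3 + 7 semitones = A3.
The open D2 string is 12 semitones below the open D3, so the same pitch on the D2 string lies at fret 7 + 12 = 19.

19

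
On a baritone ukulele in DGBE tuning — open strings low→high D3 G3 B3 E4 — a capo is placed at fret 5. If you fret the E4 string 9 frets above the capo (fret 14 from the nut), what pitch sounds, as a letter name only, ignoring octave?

The capo raises the open E4 by 5 semitones to A4; fretting 9 more gives E4 + 5 + 9 = E4 + 14 semitones, landing on F#.

F#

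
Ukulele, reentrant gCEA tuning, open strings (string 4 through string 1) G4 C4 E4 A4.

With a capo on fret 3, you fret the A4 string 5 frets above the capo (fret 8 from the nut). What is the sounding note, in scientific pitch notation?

F5

The capo raises the open A4 by 3 semitones to C5; fretting 5 more gives A4 + 3 + 5 = A4 + 8 semitones = F5.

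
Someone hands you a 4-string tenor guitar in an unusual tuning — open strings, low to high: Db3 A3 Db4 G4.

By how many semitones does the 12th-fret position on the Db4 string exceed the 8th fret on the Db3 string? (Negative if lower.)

Db4 at fret 12 → Db5 (MIDI 73); Db3 at fret 8 → A3 (MIDI 57).
73 − 57 = 16, so the two pitches are 16 semitones apart.

16 semitones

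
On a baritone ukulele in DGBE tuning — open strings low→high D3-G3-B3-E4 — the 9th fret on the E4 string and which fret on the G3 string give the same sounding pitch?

Fret 9 on E4 is MIDI 64 + 9 = 73 (C#5). On the G3 string (open MIDI 55), that pitch is 73 − 55 = fret 18.

18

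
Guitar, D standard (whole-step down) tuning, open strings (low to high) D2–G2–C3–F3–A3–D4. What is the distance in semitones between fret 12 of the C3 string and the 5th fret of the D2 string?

C3 at fret 12 → C4 (MIDI 60); D2 at fret 5 → G2 (MIDI 43).
60 − 43 = 17, so the two pitches are 17 semitones apart, with C4 the higher.

17 semitones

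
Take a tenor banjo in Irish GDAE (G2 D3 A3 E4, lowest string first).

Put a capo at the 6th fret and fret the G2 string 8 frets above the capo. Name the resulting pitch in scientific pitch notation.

A3

The capo raises the open G2 by 6 semitones to C#3; fretting 8 more gives G2 + 6 + 8 = G2 + 14 semitones = A3.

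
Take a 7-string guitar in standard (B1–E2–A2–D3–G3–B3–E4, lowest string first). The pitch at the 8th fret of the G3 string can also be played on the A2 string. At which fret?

G3 at fret 8 is G3 + 8 semitones = D#4.
The open A2 string is 10 semitones below the open G3, so the same pitch on the A2 string lies at fret 8 + 10 = 18.

18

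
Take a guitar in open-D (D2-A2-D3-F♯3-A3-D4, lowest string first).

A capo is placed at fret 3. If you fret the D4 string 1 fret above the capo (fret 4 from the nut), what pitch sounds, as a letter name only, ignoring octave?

The capo raises the open D4 by 3 semitones to F4; fretting 1 more gives D4 + 3 + 1 = D4 + 4 semitones, landing on F♯.

F♯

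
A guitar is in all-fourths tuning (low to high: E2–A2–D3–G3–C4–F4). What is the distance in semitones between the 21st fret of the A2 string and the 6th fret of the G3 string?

A2 at fret 21 → F♯4 (MIDI 66); G3 at fret 6 → C♯4 (MIDI 61).
66 − 61 = 5, so the two pitches are 5 semitones apart, with F♯4 the higher.

5 semitones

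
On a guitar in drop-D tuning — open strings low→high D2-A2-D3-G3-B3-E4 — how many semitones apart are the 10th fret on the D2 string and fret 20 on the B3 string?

31 semitones

D2 at fret 10 → C3 (MIDI 48); B3 at fret 20 → G5 (MIDI 79).
48 − 79 = -31, so the two pitches are 31 semitones apart, with G5 the higher.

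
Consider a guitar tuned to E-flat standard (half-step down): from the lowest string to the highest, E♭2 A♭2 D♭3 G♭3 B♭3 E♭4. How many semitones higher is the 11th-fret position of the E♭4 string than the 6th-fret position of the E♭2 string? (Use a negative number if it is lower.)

E♭4 at fret 11 → D5 (MIDI 74); E♭2 at fret 6 → A2 (MIDI 45).
74 − 45 = 29, so the two pitches are 29 semitones apart.

29 semitones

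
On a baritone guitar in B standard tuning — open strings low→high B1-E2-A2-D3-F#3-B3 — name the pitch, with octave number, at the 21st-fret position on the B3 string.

The open B3 string plus 21 semitones: B–C–C#–D–…–F#–G–G#.
The walk passes from B into C 2 times, so the octave number goes from 3 to 5.
(Equivalently spelled Ab5.)

G#5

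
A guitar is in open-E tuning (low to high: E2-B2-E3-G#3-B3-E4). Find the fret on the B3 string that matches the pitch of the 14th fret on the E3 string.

E3 at fret 14 is E3 + 14 semitones = F#4.
The open B3 string is 7 semitones above the open E3, so the same pitch on the B3 string lies at fret 14 − 7 = 7.

7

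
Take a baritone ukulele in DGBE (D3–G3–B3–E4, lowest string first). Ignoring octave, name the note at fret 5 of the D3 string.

Each fret is one semitone, so D3 + 5 = G.

G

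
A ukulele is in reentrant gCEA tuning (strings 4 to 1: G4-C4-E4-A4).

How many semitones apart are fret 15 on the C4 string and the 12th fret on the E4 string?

C4 at fret 15 → D♯5 (MIDI 75); E4 at fret 12 → E5 (MIDI 76).
75 − 76 = -1, so the two pitches are 1 semitone apart, with E5 the higher.

1 semitone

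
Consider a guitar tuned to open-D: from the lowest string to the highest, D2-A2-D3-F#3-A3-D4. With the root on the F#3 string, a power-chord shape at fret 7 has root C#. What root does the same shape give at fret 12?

F#

Moving from fret 7 to fret 12 shifts the root by 5 semitones.
C# up 5 semitones is F#.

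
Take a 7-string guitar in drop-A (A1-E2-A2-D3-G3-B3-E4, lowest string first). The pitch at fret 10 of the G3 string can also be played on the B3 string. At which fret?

6

Fret 10 on G3 is MIDI 55 + 10 = 65 (F4). On the B3 string (open MIDI 59), that pitch is 65 − 59 = fret 6.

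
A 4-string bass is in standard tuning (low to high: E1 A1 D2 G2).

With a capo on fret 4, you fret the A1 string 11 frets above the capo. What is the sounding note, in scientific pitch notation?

C3

The capo raises the open A1 by 4 semitones to C♯2; fretting 11 more gives A1 + 4 + 11 = A1 + 15 semitones = C3.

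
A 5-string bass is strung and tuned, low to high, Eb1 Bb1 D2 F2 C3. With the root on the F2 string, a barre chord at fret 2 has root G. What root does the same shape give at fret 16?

Moving from fret 2 to fret 16 shifts the root by 14 semitones.
G up 14 semitones is A.

A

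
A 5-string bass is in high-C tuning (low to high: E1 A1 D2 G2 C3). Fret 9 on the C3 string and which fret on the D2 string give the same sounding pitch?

C3 at fret 9 is C3 + 9 semitones = A3.
The open D2 string is 10 semitones below the open C3, so the same pitch on the D2 string lies at fret 9 + 10 = 19.

19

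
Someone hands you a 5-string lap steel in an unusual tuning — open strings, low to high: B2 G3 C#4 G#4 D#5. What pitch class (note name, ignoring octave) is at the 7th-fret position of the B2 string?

The open B2 string plus 7 semitones: B–C–C#–D–D#–E–F–F#.
(Equivalently spelled Gb.)

F#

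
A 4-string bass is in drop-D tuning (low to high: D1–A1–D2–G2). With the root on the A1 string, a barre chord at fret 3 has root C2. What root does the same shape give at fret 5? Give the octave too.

Moving from fret 3 to fret 5 shifts the root by 2 semitones.
C2 up 2 semitones is D2.

D2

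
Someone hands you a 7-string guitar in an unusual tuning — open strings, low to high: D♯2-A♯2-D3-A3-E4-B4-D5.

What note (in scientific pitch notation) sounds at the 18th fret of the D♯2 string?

A3

The open D♯2 string plus 18 semitones: D#–E–F–F#–…–G–G#–A.
The walk passes from B into C once, so the octave number goes from 2 to 3.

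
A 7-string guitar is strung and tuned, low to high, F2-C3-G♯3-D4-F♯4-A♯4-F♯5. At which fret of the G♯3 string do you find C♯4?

C♯4 is 5 semitones above the open G♯3 (G#–A–A#–B–C–C#), so it sits at fret 5.

5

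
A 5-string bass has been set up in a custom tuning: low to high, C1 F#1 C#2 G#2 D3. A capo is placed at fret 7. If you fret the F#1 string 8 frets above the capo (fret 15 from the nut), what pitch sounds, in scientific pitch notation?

A2

The capo raises the open F#1 by 7 semitones to C#2; fretting 8 more gives F#1 + 7 + 8 = F#1 + 15 semitones = A2.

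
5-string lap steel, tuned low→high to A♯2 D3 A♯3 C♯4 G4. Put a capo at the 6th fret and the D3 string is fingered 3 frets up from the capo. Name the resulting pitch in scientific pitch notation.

The capo raises the open D3 by 6 semitones to G♯3; fretting 3 more gives D3 + 6 + 3 = D3 + 9 semitones = B3.

B3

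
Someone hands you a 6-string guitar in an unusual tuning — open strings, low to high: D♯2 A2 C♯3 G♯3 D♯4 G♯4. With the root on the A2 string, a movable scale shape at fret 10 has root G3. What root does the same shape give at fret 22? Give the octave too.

Moving from fret 10 to fret 22 shifts the root by 12 semitones.
G3 up 12 semitones is G4.

G4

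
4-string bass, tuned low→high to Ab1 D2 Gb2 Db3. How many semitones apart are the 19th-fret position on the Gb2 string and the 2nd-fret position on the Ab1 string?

Gb2 at fret 19 → Db4 (MIDI 61); Ab1 at fret 2 → Bb1 (MIDI 34).
61 − 34 = 27, so the two pitches are 27 semitones apart, with Db4 the higher.

27 semitones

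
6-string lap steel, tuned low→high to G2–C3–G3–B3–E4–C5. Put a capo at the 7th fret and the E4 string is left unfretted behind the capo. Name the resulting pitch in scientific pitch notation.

The capo raises the open E4 by 7 semitones to B4; fretting 0 more gives E4 + 7 + 0 = E4 + 7 semitones = B4.

B4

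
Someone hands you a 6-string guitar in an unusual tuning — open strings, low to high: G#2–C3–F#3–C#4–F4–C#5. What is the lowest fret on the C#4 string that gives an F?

4

From C#4, count semitones up the chromatic scale until reaching F: C#–D–D#–E–F — 4 steps.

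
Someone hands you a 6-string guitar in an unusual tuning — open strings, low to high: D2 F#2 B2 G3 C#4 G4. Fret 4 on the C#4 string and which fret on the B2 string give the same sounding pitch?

Fret 4 on C#4 is MIDI 61 + 4 = 65 (F4). On the B2 string (open MIDI 47), that pitch is 65 − 47 = fret 18.

18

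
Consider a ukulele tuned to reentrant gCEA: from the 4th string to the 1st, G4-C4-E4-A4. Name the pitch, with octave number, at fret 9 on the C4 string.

C4 is MIDI 60. Adding 9 gives 69, which is A4.

A4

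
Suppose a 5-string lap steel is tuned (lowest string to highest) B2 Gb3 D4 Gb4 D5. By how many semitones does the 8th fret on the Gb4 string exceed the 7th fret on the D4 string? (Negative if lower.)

5 semitones

Gb4 at fret 8 → D5 (MIDI 74); D4 at fret 7 → A4 (MIDI 69).
74 − 69 = 5, so the two pitches are 5 semitones apart.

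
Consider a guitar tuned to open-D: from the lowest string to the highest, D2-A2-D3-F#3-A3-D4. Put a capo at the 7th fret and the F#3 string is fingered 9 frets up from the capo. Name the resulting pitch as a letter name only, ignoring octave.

The capo raises the open F#3 by 7 semitones to C#4; fretting 9 more gives F#3 + 7 + 9 = F#3 + 16 semitones, landing on A#.

A#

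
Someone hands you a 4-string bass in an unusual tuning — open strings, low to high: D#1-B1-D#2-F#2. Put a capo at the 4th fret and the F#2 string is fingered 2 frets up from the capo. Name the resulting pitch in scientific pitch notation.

C3

The capo raises the open F#2 by 4 semitones to A#2; fretting 2 more gives F#2 + 4 + 2 = F#2 + 6 semitones = C3.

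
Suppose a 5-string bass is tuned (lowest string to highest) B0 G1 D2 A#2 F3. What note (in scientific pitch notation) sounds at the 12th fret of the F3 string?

F4

Each fret is one semitone, so F3 + 12 = F4.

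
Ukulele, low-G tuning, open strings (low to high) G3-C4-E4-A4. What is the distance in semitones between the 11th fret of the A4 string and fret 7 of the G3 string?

A4 at fret 11 → G#5 (MIDI 80); G3 at fret 7 → D4 (MIDI 62).
80 − 62 = 18, so the two pitches are 18 semitones apart, with G#5 the higher.

18 semitones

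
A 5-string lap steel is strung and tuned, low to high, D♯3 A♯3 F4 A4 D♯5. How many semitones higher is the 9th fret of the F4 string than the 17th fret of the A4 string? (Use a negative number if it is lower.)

F4 at fret 9 → D5 (MIDI 74); A4 at fret 17 → D6 (MIDI 86).
74 − 86 = -12, so the two pitches are 12 semitones apart.

-12 semitones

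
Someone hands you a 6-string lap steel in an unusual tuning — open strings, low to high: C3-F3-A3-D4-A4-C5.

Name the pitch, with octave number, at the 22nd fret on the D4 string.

C6

Each fret is one semitone, so D4 + 22 = C6.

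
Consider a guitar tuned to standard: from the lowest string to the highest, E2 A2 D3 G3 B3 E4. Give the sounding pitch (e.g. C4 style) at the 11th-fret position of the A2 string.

G#3

A2 is MIDI 45. Adding 11 gives 56, which is G#3.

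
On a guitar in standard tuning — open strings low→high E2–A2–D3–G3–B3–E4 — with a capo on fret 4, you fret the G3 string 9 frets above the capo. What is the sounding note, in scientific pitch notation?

G#4

The capo raises the open G3 by 4 semitones to B3; fretting 9 more gives G3 + 4 + 9 = G3 + 13 semitones = G#4.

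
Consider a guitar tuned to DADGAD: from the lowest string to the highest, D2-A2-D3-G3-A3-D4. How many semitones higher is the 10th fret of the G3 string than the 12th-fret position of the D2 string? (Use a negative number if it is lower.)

15 semitones

G3 at fret 10 → F4 (MIDI 65); D2 at fret 12 → D3 (MIDI 50).
65 − 50 = 15, so the two pitches are 15 semitones apart.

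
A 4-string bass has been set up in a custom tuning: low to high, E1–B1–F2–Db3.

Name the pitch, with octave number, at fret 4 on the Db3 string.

Db3 is MIDI 49. Adding 4 gives 53, which is F3.

F3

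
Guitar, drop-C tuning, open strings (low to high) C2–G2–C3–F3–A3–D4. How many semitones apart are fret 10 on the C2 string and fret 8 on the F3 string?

C2 at fret 10 → A#2 (MIDI 46); F3 at fret 8 → C#4 (MIDI 61).
46 − 61 = -15, so the two pitches are 15 semitones apart, with C#4 the higher.

15 semitones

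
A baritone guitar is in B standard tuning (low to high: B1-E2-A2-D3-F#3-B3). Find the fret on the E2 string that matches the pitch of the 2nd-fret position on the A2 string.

7

Fret 2 on A2 is MIDI 45 + 2 = 47 (B2). On the E2 string (open MIDI 40), that pitch is 47 − 40 = fret 7.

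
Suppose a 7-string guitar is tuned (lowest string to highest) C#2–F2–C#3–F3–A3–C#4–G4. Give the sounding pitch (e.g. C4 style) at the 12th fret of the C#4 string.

C#5

C#4 is MIDI 61. Adding 12 gives 73, which is C#5.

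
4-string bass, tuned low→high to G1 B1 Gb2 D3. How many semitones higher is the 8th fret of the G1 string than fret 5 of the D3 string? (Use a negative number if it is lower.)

G1 at fret 8 → Eb2 (MIDI 39); D3 at fret 5 → G3 (MIDI 55).
39 − 55 = -16, so the two pitches are 16 semitones apart.

-16 semitones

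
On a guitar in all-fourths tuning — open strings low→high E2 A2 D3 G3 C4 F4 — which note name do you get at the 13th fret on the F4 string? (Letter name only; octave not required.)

F4 is MIDI 65. Adding 13 gives 78; 78 mod 12 = 6, i.e. F#.
(Equivalently spelled Gb.)

F#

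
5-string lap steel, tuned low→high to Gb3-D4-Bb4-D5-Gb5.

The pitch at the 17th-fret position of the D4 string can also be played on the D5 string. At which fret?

5

D4 at fret 17 is D4 + 17 semitones = G5.
The open D5 string is 12 semitones above the open D4, so the same pitch on the D5 string lies at fret 17 − 12 = 5.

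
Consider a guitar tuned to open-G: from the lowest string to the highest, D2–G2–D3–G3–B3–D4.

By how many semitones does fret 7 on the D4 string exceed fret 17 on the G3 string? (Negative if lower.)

-3 semitones

D4 at fret 7 → A4 (MIDI 69); G3 at fret 17 → C5 (MIDI 72).
69 − 72 = -3, so the two pitches are 3 semitones apart.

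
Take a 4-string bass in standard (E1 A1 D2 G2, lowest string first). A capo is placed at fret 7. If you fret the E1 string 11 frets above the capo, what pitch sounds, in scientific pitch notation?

The capo raises the open E1 by 7 semitones to B1; fretting 11 more gives E1 + 7 + 11 = E1 + 18 semitones = A#2.
(Also written Bb.)

A#2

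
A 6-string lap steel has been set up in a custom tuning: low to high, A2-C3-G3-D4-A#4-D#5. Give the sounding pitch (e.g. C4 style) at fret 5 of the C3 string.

C3 is MIDI 48. Adding 5 gives 53, which is F3.

F3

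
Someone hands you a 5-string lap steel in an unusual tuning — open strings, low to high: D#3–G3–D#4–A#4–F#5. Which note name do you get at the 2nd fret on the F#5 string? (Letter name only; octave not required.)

G#

The open F#5 string plus 2 semitones: F#–G–G#.
(Equivalently spelled Ab.)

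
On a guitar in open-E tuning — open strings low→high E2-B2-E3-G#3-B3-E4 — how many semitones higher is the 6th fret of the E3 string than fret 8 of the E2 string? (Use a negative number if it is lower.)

E3 at fret 6 → A#3 (MIDI 58); E2 at fret 8 → C3 (MIDI 48).
58 − 48 = 10, so the two pitches are 10 semitones apart.

10 semitones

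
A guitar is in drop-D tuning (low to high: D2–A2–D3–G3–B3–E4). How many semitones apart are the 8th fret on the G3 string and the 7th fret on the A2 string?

11 semitones

G3 at fret 8 → D#4 (MIDI 63); A2 at fret 7 → E3 (MIDI 52).
63 − 52 = 11, so the two pitches are 11 semitones apart, with D#4 the higher.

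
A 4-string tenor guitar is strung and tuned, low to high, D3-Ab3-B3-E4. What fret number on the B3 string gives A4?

A4 is 10 semitones above the open B3 (B–C–Db–D–…–G–Ab–A), so it sits at fret 10.

10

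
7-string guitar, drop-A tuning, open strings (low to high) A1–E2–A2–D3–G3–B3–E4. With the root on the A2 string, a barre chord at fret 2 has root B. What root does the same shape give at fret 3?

C

Moving from fret 2 to fret 3 shifts the root by 1 semitone.
B up 1 semitone is C.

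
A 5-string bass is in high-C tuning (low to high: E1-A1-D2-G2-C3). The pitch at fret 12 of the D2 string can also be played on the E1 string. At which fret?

22

Fret 12 on D2 is MIDI 38 + 12 = 50 (D3). On the E1 string (open MIDI 28), that pitch is 50 − 28 = fret 22.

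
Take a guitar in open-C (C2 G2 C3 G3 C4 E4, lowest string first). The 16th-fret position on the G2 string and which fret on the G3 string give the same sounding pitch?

Fret 16 on G2 is MIDI 43 + 16 = 59 (B3). On the G3 string (open MIDI 55), that pitch is 59 − 55 = fret 4.

4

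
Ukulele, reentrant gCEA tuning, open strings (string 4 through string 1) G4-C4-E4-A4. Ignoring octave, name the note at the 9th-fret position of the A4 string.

F#

The open A4 string plus 9 semitones: A–A#–B–C–C#–D–D#–E–F–F#.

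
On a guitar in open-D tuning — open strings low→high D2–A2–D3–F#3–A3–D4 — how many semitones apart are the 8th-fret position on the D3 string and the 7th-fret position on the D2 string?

D3 at fret 8 → A#3 (MIDI 58); D2 at fret 7 → A2 (MIDI 45).
58 − 45 = 13, so the two pitches are 13 semitones apart, with A#3 the higher.

13 semitones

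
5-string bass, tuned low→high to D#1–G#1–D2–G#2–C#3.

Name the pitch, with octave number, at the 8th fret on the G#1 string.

The open G#1 string plus 8 semitones: G#–A–A#–B–C–C#–D–D#–E.
The walk passes from B into C once, so the octave number goes from 1 to 2.

E2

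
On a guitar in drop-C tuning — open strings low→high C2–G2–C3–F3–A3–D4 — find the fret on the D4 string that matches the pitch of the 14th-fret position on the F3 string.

5

Fret 14 on F3 is MIDI 53 + 14 = 67 (G4). On the D4 string (open MIDI 62), that pitch is 67 − 62 = fret 5.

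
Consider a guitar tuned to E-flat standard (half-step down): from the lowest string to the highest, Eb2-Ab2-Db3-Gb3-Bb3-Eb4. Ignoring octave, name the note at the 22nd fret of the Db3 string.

B

Db3 is MIDI 49. Adding 22 gives 71; 71 mod 12 = 11, i.e. B.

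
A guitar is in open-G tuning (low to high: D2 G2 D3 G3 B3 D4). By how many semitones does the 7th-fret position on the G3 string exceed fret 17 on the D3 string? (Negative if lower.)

-5 semitones

G3 at fret 7 → D4 (MIDI 62); D3 at fret 17 → G4 (MIDI 67).
62 − 67 = -5, so the two pitches are 5 semitones apart.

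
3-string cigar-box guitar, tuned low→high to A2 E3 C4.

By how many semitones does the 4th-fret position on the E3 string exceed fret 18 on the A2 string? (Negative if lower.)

-7 semitones

E3 at fret 4 → Ab3 (MIDI 56); A2 at fret 18 → Eb4 (MIDI 63).
56 − 63 = -7, so the two pitches are 7 semitones apart.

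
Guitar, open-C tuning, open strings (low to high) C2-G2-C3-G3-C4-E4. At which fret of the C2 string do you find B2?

11

B2 is 11 semitones above the open C2 (C–C#–D–D#–…–A–A#–B), so it sits at fret 11.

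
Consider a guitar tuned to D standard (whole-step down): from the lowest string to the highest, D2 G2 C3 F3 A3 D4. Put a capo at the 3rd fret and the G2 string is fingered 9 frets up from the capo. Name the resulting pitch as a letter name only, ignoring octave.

G

The capo raises the open G2 by 3 semitones to A#2; fretting 9 more gives G2 + 3 + 9 = G2 + 12 semitones, landing on G.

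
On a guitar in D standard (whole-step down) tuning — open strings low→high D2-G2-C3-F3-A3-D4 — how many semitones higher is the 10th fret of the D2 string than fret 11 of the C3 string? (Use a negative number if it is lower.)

-11 semitones

D2 at fret 10 → C3 (MIDI 48); C3 at fret 11 → B3 (MIDI 59).
48 − 59 = -11, so the two pitches are 11 semitones apart.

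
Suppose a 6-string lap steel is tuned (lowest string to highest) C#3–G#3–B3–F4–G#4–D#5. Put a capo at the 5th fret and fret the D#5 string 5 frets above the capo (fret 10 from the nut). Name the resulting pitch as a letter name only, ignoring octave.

The capo raises the open D#5 by 5 semitones to G#5; fretting 5 more gives D#5 + 5 + 5 = D#5 + 10 semitones, landing on C#.
(Also written Db.)

C#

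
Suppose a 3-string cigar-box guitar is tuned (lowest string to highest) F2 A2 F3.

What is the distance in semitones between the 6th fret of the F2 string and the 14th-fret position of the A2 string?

F2 at fret 6 → B2 (MIDI 47); A2 at fret 14 → B3 (MIDI 59).
47 − 59 = -12, so the two pitches are 12 semitones apart, with B3 the higher.

12 semitones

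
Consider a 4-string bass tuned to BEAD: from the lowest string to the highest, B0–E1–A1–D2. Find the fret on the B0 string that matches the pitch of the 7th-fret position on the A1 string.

A1 at fret 7 is A1 + 7 semitones = E2.
The open B0 string is 10 semitones below the open A1, so the same pitch on the B0 string lies at fret 7 + 10 = 17.

17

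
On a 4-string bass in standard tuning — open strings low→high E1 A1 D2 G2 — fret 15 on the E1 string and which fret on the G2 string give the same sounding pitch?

E1 at fret 15 is E1 + 15 semitones = G2.
The open G2 string is 15 semitones above the open E1, so the same pitch on the G2 string lies at fret 15 − 15 = 0.

0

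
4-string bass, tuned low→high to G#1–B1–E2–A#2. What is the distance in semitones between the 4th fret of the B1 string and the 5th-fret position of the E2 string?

B1 at fret 4 → D#2 (MIDI 39); E2 at fret 5 → A2 (MIDI 45).
39 − 45 = -6, so the two pitches are 6 semitones apart, with A2 the higher.

6 semitones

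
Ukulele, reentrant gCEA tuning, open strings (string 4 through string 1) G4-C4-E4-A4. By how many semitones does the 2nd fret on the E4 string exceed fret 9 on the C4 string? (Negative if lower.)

-3 semitones

E4 at fret 2 → F#4 (MIDI 66); C4 at fret 9 → A4 (MIDI 69).
66 − 69 = -3, so the two pitches are 3 semitones apart.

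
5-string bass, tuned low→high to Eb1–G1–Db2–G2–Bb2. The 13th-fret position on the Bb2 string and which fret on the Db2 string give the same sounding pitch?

Bb2 at fret 13 is Bb2 + 13 semitones = B3.
The open Db2 string is 9 semitones below the open Bb2, so the same pitch on the Db2 string lies at fret 13 + 9 = 22.

22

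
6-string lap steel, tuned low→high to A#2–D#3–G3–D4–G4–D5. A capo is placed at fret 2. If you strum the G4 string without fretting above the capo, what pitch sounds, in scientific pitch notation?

The capo raises the open G4 by 2 semitones to A4; fretting 0 more gives G4 + 2 + 0 = G4 + 2 semitones = A4.

A4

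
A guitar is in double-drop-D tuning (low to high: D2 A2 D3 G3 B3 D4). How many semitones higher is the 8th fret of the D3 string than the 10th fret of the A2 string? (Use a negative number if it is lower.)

3 semitones

D3 at fret 8 → A#3 (MIDI 58); A2 at fret 10 → G3 (MIDI 55).
58 − 55 = 3, so the two pitches are 3 semitones apart.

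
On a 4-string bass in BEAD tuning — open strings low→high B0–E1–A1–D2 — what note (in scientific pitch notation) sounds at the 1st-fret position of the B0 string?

Each fret is one semitone, so B0 + 1 = C1.

C1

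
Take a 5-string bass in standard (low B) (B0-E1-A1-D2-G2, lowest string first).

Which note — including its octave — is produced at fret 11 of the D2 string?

C♯3

Each fret is one semitone, so D2 + 11 = C♯3.
(Equivalently spelled D♭3.)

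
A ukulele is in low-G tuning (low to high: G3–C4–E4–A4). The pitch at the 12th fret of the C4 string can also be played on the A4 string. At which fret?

3

Fret 12 on C4 is MIDI 60 + 12 = 72 (C5). On the A4 string (open MIDI 69), that pitch is 72 − 69 = fret 3.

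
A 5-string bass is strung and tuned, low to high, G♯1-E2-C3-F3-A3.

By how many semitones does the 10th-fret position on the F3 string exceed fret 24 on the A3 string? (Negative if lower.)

-18 semitones

F3 at fret 10 → D♯4 (MIDI 63); A3 at fret 24 → A5 (MIDI 81).
63 − 81 = -18, so the two pitches are 18 semitones apart.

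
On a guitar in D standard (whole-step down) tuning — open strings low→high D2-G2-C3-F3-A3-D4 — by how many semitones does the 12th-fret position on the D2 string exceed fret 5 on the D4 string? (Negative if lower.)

-17 semitones

D2 at fret 12 → D3 (MIDI 50); D4 at fret 5 → G4 (MIDI 67).
50 − 67 = -17, so the two pitches are 17 semitones apart.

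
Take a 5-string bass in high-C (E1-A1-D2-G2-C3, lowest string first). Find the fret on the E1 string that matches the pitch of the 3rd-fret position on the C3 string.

C3 at fret 3 is C3 + 3 semitones = D#3.
The open E1 string is 20 semitones below the open C3, so the same pitch on the E1 string lies at fret 3 + 20 = 23.

23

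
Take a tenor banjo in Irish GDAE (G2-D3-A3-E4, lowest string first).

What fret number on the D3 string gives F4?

15

F4 is 15 semitones above the open D3 (D–D#–E–F–…–D#–E–F), so it sits at fret 15.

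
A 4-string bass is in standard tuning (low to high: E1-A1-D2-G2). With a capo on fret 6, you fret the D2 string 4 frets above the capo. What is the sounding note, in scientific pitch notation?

C3

The capo raises the open D2 by 6 semitones to G#2; fretting 4 more gives D2 + 6 + 4 = D2 + 10 semitones = C3.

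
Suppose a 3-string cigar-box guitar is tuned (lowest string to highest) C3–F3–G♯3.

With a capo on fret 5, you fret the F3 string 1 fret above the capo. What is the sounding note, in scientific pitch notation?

B3

The capo raises the open F3 by 5 semitones to A♯3; fretting 1 more gives F3 + 5 + 1 = F3 + 6 semitones = B3.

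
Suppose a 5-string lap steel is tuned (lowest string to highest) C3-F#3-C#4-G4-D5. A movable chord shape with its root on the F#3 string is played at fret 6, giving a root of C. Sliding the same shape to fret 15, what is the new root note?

Moving from fret 6 to fret 15 shifts the root by 9 semitones.
C up 9 semitones is A.

A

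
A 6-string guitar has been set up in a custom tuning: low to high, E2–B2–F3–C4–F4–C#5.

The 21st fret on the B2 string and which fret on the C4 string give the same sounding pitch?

B2 at fret 21 is B2 + 21 semitones = G#4.
The open C4 string is 13 semitones above the open B2, so the same pitch on the C4 string lies at fret 21 − 13 = 8.

8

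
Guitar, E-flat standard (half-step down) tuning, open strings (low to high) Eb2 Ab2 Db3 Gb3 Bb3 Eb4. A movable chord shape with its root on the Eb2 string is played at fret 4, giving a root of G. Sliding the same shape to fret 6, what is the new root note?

A

Moving from fret 4 to fret 6 shifts the root by 2 semitones.
G up 2 semitones is A.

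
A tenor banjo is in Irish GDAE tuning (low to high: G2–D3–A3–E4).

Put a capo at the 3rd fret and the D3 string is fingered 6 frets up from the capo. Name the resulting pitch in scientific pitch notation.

B3

The capo raises the open D3 by 3 semitones to F3; fretting 6 more gives D3 + 3 + 6 = D3 + 9 semitones = B3.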